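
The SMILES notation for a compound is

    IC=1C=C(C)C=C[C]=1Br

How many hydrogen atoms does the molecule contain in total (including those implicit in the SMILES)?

Walk through each heavy atom and fill implicit hydrogens from standard valence (C 4, N 3, O 2, S 2, halogen 1):
  atom 1: I (halogen, monovalent) → 0 H
  atom 2: C, bond orders sum to 4 (valence 4) → 0 H
  atom 3: C, bond orders sum to 3 (valence 4) → 1 H
  atom 4: C, bond orders sum to 4 (valence 4) → 0 H
  atom 5: C, bond orders sum to 1 (valence 4) → 3 H
  atom 6: C, bond orders sum to 3 (valence 4) → 1 H
  atom 7: C, bond orders sum to 3 (valence 4) → 1 H
  atom 8: C with explicit H count 0
  atom 9: Br (halogen, monovalent) → 0 H
Total hydrogens: 6.

6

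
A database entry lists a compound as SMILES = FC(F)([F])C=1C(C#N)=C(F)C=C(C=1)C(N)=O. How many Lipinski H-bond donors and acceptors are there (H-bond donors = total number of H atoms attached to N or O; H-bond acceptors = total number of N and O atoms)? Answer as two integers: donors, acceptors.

2, 3

Donors: find every N or O and count the H atoms it carries.
  atom 8 (N): bond orders sum to 3 → 0 H
  atom 15 (N): bond orders sum to 1 → 2 H
  atom 16 (O): bond orders sum to 2 → 0 H
Lipinski HBD = 2.
Acceptors: N atoms = 2, O atoms = 1 → HBA = 3.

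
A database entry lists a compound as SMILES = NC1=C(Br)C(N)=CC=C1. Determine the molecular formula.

C6H7BrN2

Walk through each heavy atom and fill implicit hydrogens from standard valence (C 4, N 3, O 2, S 2, halogen 1):
  atom 1: N, bond orders sum to 1 (valence 3) → 2 H
  atom 2: C, bond orders sum to 4 (valence 4) → 0 H
  atom 3: C, bond orders sum to 4 (valence 4) → 0 H
  atom 4: Br (halogen, monovalent) → 0 H
  atom 5: C, bond orders sum to 4 (valence 4) → 0 H
  atom 6: N, bond orders sum to 1 (valence 3) → 2 H
  atom 7: C, bond orders sum to 3 (valence 4) → 1 H
  atom 8: C, bond orders sum to 3 (valence 4) → 1 H
  atom 9: C, bond orders sum to 3 (valence 4) → 1 H
Totals → C:6, H:7, Br:1, N:2.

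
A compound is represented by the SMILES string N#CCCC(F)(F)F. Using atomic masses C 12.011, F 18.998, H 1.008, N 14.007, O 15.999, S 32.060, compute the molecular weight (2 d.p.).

First, the molecular formula is C4H4F3N (counting implicit H from valence).
  C: 4 × 12.011 = 48.044
  F: 3 × 18.998 = 56.994
  H: 4 × 1.008 = 4.032
  N: 1 × 14.007 = 14.007
Sum: 4×12.011 + 3×18.998 + 4×1.008 + 1×14.007 = 123.077 → 123.08 g/mol.

123.08 g/mol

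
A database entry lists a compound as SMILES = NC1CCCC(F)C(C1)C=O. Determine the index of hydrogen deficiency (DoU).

2

Degree of unsaturation = (number of rings) + (number of π bonds).
Ring closures in the SMILES: 1.
π bonds: 1 double bond (each 1 DoU) → 1 DoU from unsaturation.
Total DoU = 1 + 1 = 2.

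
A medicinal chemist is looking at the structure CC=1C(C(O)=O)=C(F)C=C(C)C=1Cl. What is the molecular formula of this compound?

C9H8ClFO2

Walk through each heavy atom and fill implicit hydrogens from standard valence (C 4, N 3, O 2, S 2, halogen 1):
  atom 1: C, bond orders sum to 1 (valence 4) → 3 H
  atom 2: C, bond orders sum to 4 (valence 4) → 0 H
  atom 3: C, bond orders sum to 4 (valence 4) → 0 H
  atom 4: C, bond orders sum to 4 (valence 4) → 0 H
  atom 5: O, bond orders sum to 1 (valence 2) → 1 H
  atom 6: O, bond orders sum to 2 (valence 2) → 0 H
  atom 7: C, bond orders sum to 4 (valence 4) → 0 H
  atom 8: F (halogen, monovalent) → 0 H
  atom 9: C, bond orders sum to 3 (valence 4) → 1 H
  atom 10: C, bond orders sum to 4 (valence 4) → 0 H
  atom 11: C, bond orders sum to 1 (valence 4) → 3 H
  atom 12: C, bond orders sum to 4 (valence 4) → 0 H
  atom 13: Cl (halogen, monovalent) → 0 H
Totals → C:9, H:8, Cl:1, F:1, O:2.
In Hill order: C9H8ClFO2.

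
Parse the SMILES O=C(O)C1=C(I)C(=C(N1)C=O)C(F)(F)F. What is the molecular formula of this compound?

C7H3F3INO3

Walk through each heavy atom and fill implicit hydrogens from standard valence (C 4, N 3, O 2, S 2, halogen 1):
  atom 1: O, bond orders sum to 2 (valence 2) → 0 H
  atom 2: C, bond orders sum to 4 (valence 4) → 0 H
  atom 3: O, bond orders sum to 1 (valence 2) → 1 H
  atom 4: C, bond orders sum to 4 (valence 4) → 0 H
  atom 5: C, bond orders sum to 4 (valence 4) → 0 H
  atom 6: I (halogen, monovalent) → 0 H
  atom 7: C, bond orders sum to 4 (valence 4) → 0 H
  atom 8: C, bond orders sum to 4 (valence 4) → 0 H
  atom 9: N, bond orders sum to 2 (valence 3) → 1 H
  atom 10: C, bond orders sum to 3 (valence 4) → 1 H
  atom 11: O, bond orders sum to 2 (valence 2) → 0 H
  atom 12: C, bond orders sum to 4 (valence 4) → 0 H
  atom 13: F (halogen, monovalent) → 0 H
  atom 14: F (halogen, monovalent) → 0 H
  atom 15: F (halogen, monovalent) → 0 H
Totals → C:7, H:3, F:3, I:1, N:1, O:3.
In Hill order: C7H3F3INO3.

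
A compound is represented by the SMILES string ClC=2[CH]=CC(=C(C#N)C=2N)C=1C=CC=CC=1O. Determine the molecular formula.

C13H9ClN2O

Walk through each heavy atom and fill implicit hydrogens from standard valence (C 4, N 3, O 2, S 2, halogen 1):
  atom 1: Cl (halogen, monovalent) → 0 H
  atom 2: C, bond orders sum to 4 (valence 4) → 0 H
  atom 3: C with explicit H count 1
  atom 4: C, bond orders sum to 3 (valence 4) → 1 H
  atom 5: C, bond orders sum to 4 (valence 4) → 0 H
  atom 6: C, bond orders sum to 4 (valence 4) → 0 H
  atom 7: C, bond orders sum to 4 (valence 4) → 0 H
  atom 8: N, bond orders sum to 3 (valence 3) → 0 H
  atom 9: C, bond orders sum to 4 (valence 4) → 0 H
  atom 10: N, bond orders sum to 1 (valence 3) → 2 H
  atom 11: C, bond orders sum to 4 (valence 4) → 0 H
  atom 12: C, bond orders sum to 3 (valence 4) → 1 H
  atom 13: C, bond orders sum to 3 (valence 4) → 1 H
  atom 14: C, bond orders sum to 3 (valence 4) → 1 H
  atom 15: C, bond orders sum to 3 (valence 4) → 1 H
  atom 16: C, bond orders sum to 4 (valence 4) → 0 H
  atom 17: O, bond orders sum to 1 (valence 2) → 1 H
Totals → C:13, H:9, Cl:1, N:2, O:1.
In Hill order: C13H9ClN2O.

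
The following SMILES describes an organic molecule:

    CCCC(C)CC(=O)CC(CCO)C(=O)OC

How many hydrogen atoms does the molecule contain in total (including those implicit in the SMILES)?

Walk through each heavy atom and fill implicit hydrogens from standard valence (C 4, N 3, O 2, S 2, halogen 1):
  atom 1: C, bond orders sum to 1 (valence 4) → 3 H
  atom 2: C, bond orders sum to 2 (valence 4) → 2 H
  atom 3: C, bond orders sum to 2 (valence 4) → 2 H
  atom 4: C, bond orders sum to 3 (valence 4) → 1 H
  atom 5: C, bond orders sum to 1 (valence 4) → 3 H
  atom 6: C, bond orders sum to 2 (valence 4) → 2 H
  atom 7: C, bond orders sum to 4 (valence 4) → 0 H
  atom 8: O, bond orders sum to 2 (valence 2) → 0 H
  atom 9: C, bond orders sum to 2 (valence 4) → 2 H
  atom 10: C, bond orders sum to 3 (valence 4) → 1 H
  atom 11: C, bond orders sum to 2 (valence 4) → 2 H
  atom 12: C, bond orders sum to 2 (valence 4) → 2 H
  atom 13: O, bond orders sum to 1 (valence 2) → 1 H
  atom 14: C, bond orders sum to 4 (valence 4) → 0 H
  atom 15: O, bond orders sum to 2 (valence 2) → 0 H
  atom 16: O, bond orders sum to 2 (valence 2) → 0 H
  atom 17: C, bond orders sum to 1 (valence 4) → 3 H
Total hydrogens: 24.

24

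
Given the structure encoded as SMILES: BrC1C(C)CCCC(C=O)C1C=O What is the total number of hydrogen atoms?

Walk through each heavy atom and fill implicit hydrogens from standard valence (C 4, N 3, O 2, S 2, halogen 1):
  atom 1: Br (halogen, monovalent) → 0 H
  atom 2: C, bond orders sum to 3 (valence 4) → 1 H
  atom 3: C, bond orders sum to 3 (valence 4) → 1 H
  atom 4: C, bond orders sum to 1 (valence 4) → 3 H
  atom 5: C, bond orders sum to 2 (valence 4) → 2 H
  atom 6: C, bond orders sum to 2 (valence 4) → 2 H
  atom 7: C, bond orders sum to 2 (valence 4) → 2 H
  atom 8: C, bond orders sum to 3 (valence 4) → 1 H
  atom 9: C, bond orders sum to 3 (valence 4) → 1 H
  atom 10: O, bond orders sum to 2 (valence 2) → 0 H
  atom 11: C, bond orders sum to 3 (valence 4) → 1 H
  atom 12: C, bond orders sum to 3 (valence 4) → 1 H
  atom 13: O, bond orders sum to 2 (valence 2) → 0 H
Total hydrogens: 15.

15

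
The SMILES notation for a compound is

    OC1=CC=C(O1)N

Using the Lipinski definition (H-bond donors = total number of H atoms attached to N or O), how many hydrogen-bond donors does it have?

3

Donors: find every N or O and count the H atoms it carries.
  atom 1 (O): bond orders sum to 1 → 1 H
  atom 6 (O): bond orders sum to 2 → 0 H
  atom 7 (N): bond orders sum to 1 → 2 H
Lipinski HBD = 3.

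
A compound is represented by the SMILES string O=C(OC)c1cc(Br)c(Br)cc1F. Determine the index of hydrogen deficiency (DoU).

5

Molecular formula: C8H5Br2FO2.
DoU = (2C + 2 + N − H − X) / 2, where X is the halogen count and O/S are ignored.
    = (2·8 + 2 + 0 − 5 − 3) / 2 = 10 / 2 = 5.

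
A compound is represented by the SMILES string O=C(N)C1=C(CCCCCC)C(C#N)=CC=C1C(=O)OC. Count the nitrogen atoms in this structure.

2

Scan the SMILES for N atoms (remember two-letter symbols like Cl and Br are single atoms).
Nitrogen count: 2.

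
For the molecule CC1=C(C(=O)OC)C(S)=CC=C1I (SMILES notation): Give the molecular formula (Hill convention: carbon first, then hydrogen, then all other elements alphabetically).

C9H9IO2S

Walk through each heavy atom and fill implicit hydrogens from standard valence (C 4, N 3, O 2, S 2, halogen 1):
  atom 1: C, bond orders sum to 1 (valence 4) → 3 H
  atom 2: C, bond orders sum to 4 (valence 4) → 0 H
  atom 3: C, bond orders sum to 4 (valence 4) → 0 H
  atom 4: C, bond orders sum to 4 (valence 4) → 0 H
  atom 5: O, bond orders sum to 2 (valence 2) → 0 H
  atom 6: O, bond orders sum to 2 (valence 2) → 0 H
  atom 7: C, bond orders sum to 1 (valence 4) → 3 H
  atom 8: C, bond orders sum to 4 (valence 4) → 0 H
  atom 9: S, bond orders sum to 1 (valence 2) → 1 H
  atom 10: C, bond orders sum to 3 (valence 4) → 1 H
  atom 11: C, bond orders sum to 3 (valence 4) → 1 H
  atom 12: C, bond orders sum to 4 (valence 4) → 0 H
  atom 13: I (halogen, monovalent) → 0 H
Totals → C:9, H:9, I:1, O:2, S:1.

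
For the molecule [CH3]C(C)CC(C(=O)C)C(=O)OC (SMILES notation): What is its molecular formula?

C9H16O3

Walk through each heavy atom and fill implicit hydrogens from standard valence (C 4, N 3, O 2, S 2, halogen 1):
  atom 1: C with explicit H count 3
  atom 2: C, bond orders sum to 3 (valence 4) → 1 H
  atom 3: C, bond orders sum to 1 (valence 4) → 3 H
  atom 4: C, bond orders sum to 2 (valence 4) → 2 H
  atom 5: C, bond orders sum to 3 (valence 4) → 1 H
  atom 6: C, bond orders sum to 4 (valence 4) → 0 H
  atom 7: O, bond orders sum to 2 (valence 2) → 0 H
  atom 8: C, bond orders sum to 1 (valence 4) → 3 H
  atom 9: C, bond orders sum to 4 (valence 4) → 0 H
  atom 10: O, bond orders sum to 2 (valence 2) → 0 H
  atom 11: O, bond orders sum to 2 (valence 2) → 0 H
  atom 12: C, bond orders sum to 1 (valence 4) → 3 H
Totals → C:9, H:16, O:3.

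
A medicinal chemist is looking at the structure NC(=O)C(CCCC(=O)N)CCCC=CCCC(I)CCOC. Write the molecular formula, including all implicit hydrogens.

C17H31IN2O3

Walk through each heavy atom and fill implicit hydrogens from standard valence (C 4, N 3, O 2, S 2, halogen 1):
  atom 1: N, bond orders sum to 1 (valence 3) → 2 H
  atom 2: C, bond orders sum to 4 (valence 4) → 0 H
  atom 3: O, bond orders sum to 2 (valence 2) → 0 H
  atom 4: C, bond orders sum to 3 (valence 4) → 1 H
  atom 5: C, bond orders sum to 2 (valence 4) → 2 H
  atom 6: C, bond orders sum to 2 (valence 4) → 2 H
  atom 7: C, bond orders sum to 2 (valence 4) → 2 H
  atom 8: C, bond orders sum to 4 (valence 4) → 0 H
  atom 9: O, bond orders sum to 2 (valence 2) → 0 H
  atom 10: N, bond orders sum to 1 (valence 3) → 2 H
  atom 11: C, bond orders sum to 2 (valence 4) → 2 H
  atom 12: C, bond orders sum to 2 (valence 4) → 2 H
  atom 13: C, bond orders sum to 2 (valence 4) → 2 H
  atom 14: C, bond orders sum to 3 (valence 4) → 1 H
  atom 15: C, bond orders sum to 3 (valence 4) → 1 H
  atom 16: C, bond orders sum to 2 (valence 4) → 2 H
  atom 17: C, bond orders sum to 2 (valence 4) → 2 H
  atom 18: C, bond orders sum to 3 (valence 4) → 1 H
  atom 19: I (halogen, monovalent) → 0 H
  atom 20: C, bond orders sum to 2 (valence 4) → 2 H
  atom 21: C, bond orders sum to 2 (valence 4) → 2 H
  atom 22: O, bond orders sum to 2 (valence 2) → 0 H
  atom 23: C, bond orders sum to 1 (valence 4) → 3 H
Totals → C:17, H:31, I:1, N:2, O:3.
In Hill order: C17H31IN2O3.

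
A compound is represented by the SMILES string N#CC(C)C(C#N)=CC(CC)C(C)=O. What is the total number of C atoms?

Count every carbon token in the SMILES (each C, including those in ring-closure positions and inside branches).
Carbon count: 11.

11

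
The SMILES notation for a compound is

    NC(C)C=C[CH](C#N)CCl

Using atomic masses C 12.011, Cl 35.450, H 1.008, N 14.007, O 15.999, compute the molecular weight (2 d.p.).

158.63 g/mol

First, the molecular formula is C7H11ClN2 (counting implicit H from valence).
  C: 7 × 12.011 = 84.077
  Cl: 1 × 35.450 = 35.450
  H: 11 × 1.008 = 11.088
  N: 2 × 14.007 = 28.014
Sum: 7×12.011 + 1×35.450 + 11×1.008 + 2×14.007 = 158.629 → 158.63 g/mol.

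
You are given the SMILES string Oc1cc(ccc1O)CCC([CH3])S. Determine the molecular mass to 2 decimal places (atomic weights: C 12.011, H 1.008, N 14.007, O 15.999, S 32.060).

First, the molecular formula is C10H14O2S (counting implicit H from valence).
  C: 10 × 12.011 = 120.110
  H: 14 × 1.008 = 14.112
  O: 2 × 15.999 = 31.998
  S: 1 × 32.060 = 32.060
Sum: 10×12.011 + 14×1.008 + 2×15.999 + 1×32.060 = 198.280 → 198.28 g/mol.

198.28 g/mol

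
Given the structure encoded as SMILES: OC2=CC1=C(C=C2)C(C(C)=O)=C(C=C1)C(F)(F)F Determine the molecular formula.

Walk through each heavy atom and fill implicit hydrogens from standard valence (C 4, N 3, O 2, S 2, halogen 1):
  atom 1: O, bond orders sum to 1 (valence 2) → 1 H
  atom 2: C, bond orders sum to 4 (valence 4) → 0 H
  atom 3: C, bond orders sum to 3 (valence 4) → 1 H
  atom 4: C, bond orders sum to 4 (valence 4) → 0 H
  atom 5: C, bond orders sum to 4 (valence 4) → 0 H
  atom 6: C, bond orders sum to 3 (valence 4) → 1 H
  atom 7: C, bond orders sum to 3 (valence 4) → 1 H
  atom 8: C, bond orders sum to 4 (valence 4) → 0 H
  atom 9: C, bond orders sum to 4 (valence 4) → 0 H
  atom 10: C, bond orders sum to 1 (valence 4) → 3 H
  atom 11: O, bond orders sum to 2 (valence 2) → 0 H
  atom 12: C, bond orders sum to 4 (valence 4) → 0 H
  atom 13: C, bond orders sum to 3 (valence 4) → 1 H
  atom 14: C, bond orders sum to 3 (valence 4) → 1 H
  atom 15: C, bond orders sum to 4 (valence 4) → 0 H
  atom 16: F (halogen, monovalent) → 0 H
  atom 17: F (halogen, monovalent) → 0 H
  atom 18: F (halogen, monovalent) → 0 H
Totals → C:13, H:9, F:3, O:2.

C13H9F3O2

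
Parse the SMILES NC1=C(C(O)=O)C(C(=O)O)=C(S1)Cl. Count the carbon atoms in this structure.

6

Count every carbon token in the SMILES (each C, including those in ring-closure positions and inside branches).
Carbon count: 6.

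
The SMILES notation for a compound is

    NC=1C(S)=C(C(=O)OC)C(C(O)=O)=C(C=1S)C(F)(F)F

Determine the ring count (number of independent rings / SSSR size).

In SMILES, each pair of matching ring-closure digits denotes one ring-closing bond; the number of such bonds equals the number of independent rings.
Ring-closure bonds here: 1.

1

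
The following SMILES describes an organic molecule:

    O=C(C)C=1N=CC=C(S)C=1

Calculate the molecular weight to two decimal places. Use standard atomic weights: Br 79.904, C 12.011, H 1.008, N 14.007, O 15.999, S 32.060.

153.20 g/mol

First, the molecular formula is C7H7NOS (counting implicit H from valence).
  C: 7 × 12.011 = 84.077
  H: 7 × 1.008 = 7.056
  N: 1 × 14.007 = 14.007
  O: 1 × 15.999 = 15.999
  S: 1 × 32.060 = 32.060
Sum: 7×12.011 + 7×1.008 + 1×14.007 + 1×15.999 + 1×32.060 = 153.199 → 153.20 g/mol.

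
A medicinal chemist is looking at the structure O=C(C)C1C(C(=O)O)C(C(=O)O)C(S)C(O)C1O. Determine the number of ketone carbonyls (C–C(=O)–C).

The ketone motif appears at heavy-atom position 2 in the SMILES.
Other groups present: 2 carboxylic acid, 2 hydroxyl, 1 thiol.
Ketone count: 1.

1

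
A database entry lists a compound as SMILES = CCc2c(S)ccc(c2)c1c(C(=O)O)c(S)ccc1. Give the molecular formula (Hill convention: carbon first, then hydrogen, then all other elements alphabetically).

C15H14O2S2

Walk through each heavy atom and fill implicit hydrogens from standard valence (C 4, N 3, O 2, S 2, halogen 1); for lowercase aromatic atoms, an aromatic c carries 1 H when it has two neighbours and 0 H with three, and aromatic n carries 0 H:
  atom 1: C, bond orders sum to 1 (valence 4) → 3 H
  atom 2: C, bond orders sum to 2 (valence 4) → 2 H
  atom 3: aromatic c, 3 neighbours → 0 H
  atom 4: aromatic c, 3 neighbours → 0 H
  atom 5: S, bond orders sum to 1 (valence 2) → 1 H
  atom 6: aromatic c, 2 neighbours → 1 H
  atom 7: aromatic c, 2 neighbours → 1 H
  atom 8: aromatic c, 3 neighbours → 0 H
  atom 9: aromatic c, 2 neighbours → 1 H
  atom 10: aromatic c, 3 neighbours → 0 H
  atom 11: aromatic c, 3 neighbours → 0 H
  atom 12: C, bond orders sum to 4 (valence 4) → 0 H
  atom 13: O, bond orders sum to 2 (valence 2) → 0 H
  atom 14: O, bond orders sum to 1 (valence 2) → 1 H
  atom 15: aromatic c, 3 neighbours → 0 H
  atom 16: S, bond orders sum to 1 (valence 2) → 1 H
  atom 17: aromatic c, 2 neighbours → 1 H
  atom 18: aromatic c, 2 neighbours → 1 H
  atom 19: aromatic c, 2 neighbours → 1 H
Totals → C:15, H:14, O:2, S:2.
In Hill order: C15H14O2S2.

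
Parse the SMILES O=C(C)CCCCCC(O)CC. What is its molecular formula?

C10H20O2

Walk through each heavy atom and fill implicit hydrogens from standard valence (C 4, N 3, O 2, S 2, halogen 1):
  atom 1: O, bond orders sum to 2 (valence 2) → 0 H
  atom 2: C, bond orders sum to 4 (valence 4) → 0 H
  atom 3: C, bond orders sum to 1 (valence 4) → 3 H
  atom 4: C, bond orders sum to 2 (valence 4) → 2 H
  atom 5: C, bond orders sum to 2 (valence 4) → 2 H
  atom 6: C, bond orders sum to 2 (valence 4) → 2 H
  atom 7: C, bond orders sum to 2 (valence 4) → 2 H
  atom 8: C, bond orders sum to 2 (valence 4) → 2 H
  atom 9: C, bond orders sum to 3 (valence 4) → 1 H
  atom 10: O, bond orders sum to 1 (valence 2) → 1 H
  atom 11: C, bond orders sum to 2 (valence 4) → 2 H
  atom 12: C, bond orders sum to 1 (valence 4) → 3 H
Totals → C:10, H:20, O:2.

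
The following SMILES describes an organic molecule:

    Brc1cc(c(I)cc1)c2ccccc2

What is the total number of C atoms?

Count every carbon token in the SMILES (each C, including those in ring-closure positions and inside branches).
Carbon count: 12.

12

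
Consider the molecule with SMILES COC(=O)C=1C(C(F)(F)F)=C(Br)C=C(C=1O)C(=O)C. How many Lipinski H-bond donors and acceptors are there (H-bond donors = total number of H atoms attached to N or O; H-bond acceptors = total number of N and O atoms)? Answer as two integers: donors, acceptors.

1, 4

Donors: find every N or O and count the H atoms it carries.
  atom 2 (O): bond orders sum to 2 → 0 H
  atom 4 (O): bond orders sum to 2 → 0 H
  atom 16 (O): bond orders sum to 1 → 1 H
  atom 18 (O): bond orders sum to 2 → 0 H
Lipinski HBD = 1.
Acceptors: N atoms = 0, O atoms = 4 → HBA = 4.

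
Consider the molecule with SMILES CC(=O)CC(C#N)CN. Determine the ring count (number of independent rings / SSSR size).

In SMILES, each pair of matching ring-closure digits denotes one ring-closing bond; the number of such bonds equals the number of independent rings.
Ring-closure bonds here: 0.

0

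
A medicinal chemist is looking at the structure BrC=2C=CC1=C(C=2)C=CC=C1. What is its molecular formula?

C10H7Br

Walk through each heavy atom and fill implicit hydrogens from standard valence (C 4, N 3, O 2, S 2, halogen 1):
  atom 1: Br (halogen, monovalent) → 0 H
  atom 2: C, bond orders sum to 4 (valence 4) → 0 H
  atom 3: C, bond orders sum to 3 (valence 4) → 1 H
  atom 4: C, bond orders sum to 3 (valence 4) → 1 H
  atom 5: C, bond orders sum to 4 (valence 4) → 0 H
  atom 6: C, bond orders sum to 4 (valence 4) → 0 H
  atom 7: C, bond orders sum to 3 (valence 4) → 1 H
  atom 8: C, bond orders sum to 3 (valence 4) → 1 H
  atom 9: C, bond orders sum to 3 (valence 4) → 1 H
  atom 10: C, bond orders sum to 3 (valence 4) → 1 H
  atom 11: C, bond orders sum to 3 (valence 4) → 1 H
Totals → C:10, H:7, Br:1.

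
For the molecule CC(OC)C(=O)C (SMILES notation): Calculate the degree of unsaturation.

1

Degree of unsaturation = (number of rings) + (number of π bonds).
Ring closures in the SMILES: 0.
π bonds: 1 double bond (each 1 DoU) → 1 DoU from unsaturation.
Total DoU = 0 + 1 = 1.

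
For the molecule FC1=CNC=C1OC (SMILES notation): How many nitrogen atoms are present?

1

Scan the SMILES for N atoms (remember two-letter symbols like Cl and Br are single atoms).
Nitrogen count: 1.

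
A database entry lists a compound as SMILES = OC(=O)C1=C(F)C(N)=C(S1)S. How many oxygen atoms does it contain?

2

Scan the SMILES for O atoms (remember two-letter symbols like Cl and Br are single atoms).
Oxygen count: 2.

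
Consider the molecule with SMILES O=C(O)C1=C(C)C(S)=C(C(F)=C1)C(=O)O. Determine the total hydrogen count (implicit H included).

7

Walk through each heavy atom and fill implicit hydrogens from standard valence (C 4, N 3, O 2, S 2, halogen 1):
  atom 1: O, bond orders sum to 2 (valence 2) → 0 H
  atom 2: C, bond orders sum to 4 (valence 4) → 0 H
  atom 3: O, bond orders sum to 1 (valence 2) → 1 H
  atom 4: C, bond orders sum to 4 (valence 4) → 0 H
  atom 5: C, bond orders sum to 4 (valence 4) → 0 H
  atom 6: C, bond orders sum to 1 (valence 4) → 3 H
  atom 7: C, bond orders sum to 4 (valence 4) → 0 H
  atom 8: S, bond orders sum to 1 (valence 2) → 1 H
  atom 9: C, bond orders sum to 4 (valence 4) → 0 H
  atom 10: C, bond orders sum to 4 (valence 4) → 0 H
  atom 11: F (halogen, monovalent) → 0 H
  atom 12: C, bond orders sum to 3 (valence 4) → 1 H
  atom 13: C, bond orders sum to 4 (valence 4) → 0 H
  atom 14: O, bond orders sum to 2 (valence 2) → 0 H
  atom 15: O, bond orders sum to 1 (valence 2) → 1 H
Total hydrogens: 7.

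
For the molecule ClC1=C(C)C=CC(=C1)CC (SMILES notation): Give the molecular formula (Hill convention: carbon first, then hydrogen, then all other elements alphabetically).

Walk through each heavy atom and fill implicit hydrogens from standard valence (C 4, N 3, O 2, S 2, halogen 1):
  atom 1: Cl (halogen, monovalent) → 0 H
  atom 2: C, bond orders sum to 4 (valence 4) → 0 H
  atom 3: C, bond orders sum to 4 (valence 4) → 0 H
  atom 4: C, bond orders sum to 1 (valence 4) → 3 H
  atom 5: C, bond orders sum to 3 (valence 4) → 1 H
  atom 6: C, bond orders sum to 3 (valence 4) → 1 H
  atom 7: C, bond orders sum to 4 (valence 4) → 0 H
  atom 8: C, bond orders sum to 3 (valence 4) → 1 H
  atom 9: C, bond orders sum to 2 (valence 4) → 2 H
  atom 10: C, bond orders sum to 1 (valence 4) → 3 H
Totals → C:9, H:11, Cl:1.
In Hill order: C9H11Cl.

C9H11Cl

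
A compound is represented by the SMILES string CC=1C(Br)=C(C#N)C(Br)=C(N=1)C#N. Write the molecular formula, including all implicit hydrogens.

C8H3Br2N3

Walk through each heavy atom and fill implicit hydrogens from standard valence (C 4, N 3, O 2, S 2, halogen 1):
  atom 1: C, bond orders sum to 1 (valence 4) → 3 H
  atom 2: C, bond orders sum to 4 (valence 4) → 0 H
  atom 3: C, bond orders sum to 4 (valence 4) → 0 H
  atom 4: Br (halogen, monovalent) → 0 H
  atom 5: C, bond orders sum to 4 (valence 4) → 0 H
  atom 6: C, bond orders sum to 4 (valence 4) → 0 H
  atom 7: N, bond orders sum to 3 (valence 3) → 0 H
  atom 8: C, bond orders sum to 4 (valence 4) → 0 H
  atom 9: Br (halogen, monovalent) → 0 H
  atom 10: C, bond orders sum to 4 (valence 4) → 0 H
  atom 11: N, bond orders sum to 3 (valence 3) → 0 H
  atom 12: C, bond orders sum to 4 (valence 4) → 0 H
  atom 13: N, bond orders sum to 3 (valence 3) → 0 H
Totals → C:8, H:3, Br:2, N:3.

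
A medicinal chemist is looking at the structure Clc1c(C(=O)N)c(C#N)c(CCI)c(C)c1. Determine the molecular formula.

C11H10ClIN2O

Walk through each heavy atom and fill implicit hydrogens from standard valence (C 4, N 3, O 2, S 2, halogen 1); for lowercase aromatic atoms, an aromatic c carries 1 H when it has two neighbours and 0 H with three, and aromatic n carries 0 H:
  atom 1: Cl (halogen, monovalent) → 0 H
  atom 2: aromatic c, 3 neighbours → 0 H
  atom 3: aromatic c, 3 neighbours → 0 H
  atom 4: C, bond orders sum to 4 (valence 4) → 0 H
  atom 5: O, bond orders sum to 2 (valence 2) → 0 H
  atom 6: N, bond orders sum to 1 (valence 3) → 2 H
  atom 7: aromatic c, 3 neighbours → 0 H
  atom 8: C, bond orders sum to 4 (valence 4) → 0 H
  atom 9: N, bond orders sum to 3 (valence 3) → 0 H
  atom 10: aromatic c, 3 neighbours → 0 H
  atom 11: C, bond orders sum to 2 (valence 4) → 2 H
  atom 12: C, bond orders sum to 2 (valence 4) → 2 H
  atom 13: I (halogen, monovalent) → 0 H
  atom 14: aromatic c, 3 neighbours → 0 H
  atom 15: C, bond orders sum to 1 (valence 4) → 3 H
  atom 16: aromatic c, 2 neighbours → 1 H
Totals → C:11, H:10, Cl:1, I:1, N:2, O:1.
In Hill order: C11H10ClIN2O.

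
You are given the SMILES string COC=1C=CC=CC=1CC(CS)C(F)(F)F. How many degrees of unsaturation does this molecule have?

4

Degree of unsaturation = (number of rings) + (number of π bonds).
Ring closures in the SMILES: 1.
π bonds: 3 double bonds (each 1 DoU) → 3 DoU from unsaturation.
Total DoU = 1 + 3 = 4.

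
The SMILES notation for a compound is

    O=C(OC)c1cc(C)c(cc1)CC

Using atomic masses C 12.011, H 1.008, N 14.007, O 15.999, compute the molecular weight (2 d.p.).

First, the molecular formula is C11H14O2 (counting implicit H from valence).
  C: 11 × 12.011 = 132.121
  H: 14 × 1.008 = 14.112
  O: 2 × 15.999 = 31.998
Sum: 11×12.011 + 14×1.008 + 2×15.999 = 178.231 → 178.23 g/mol.

178.23 g/mol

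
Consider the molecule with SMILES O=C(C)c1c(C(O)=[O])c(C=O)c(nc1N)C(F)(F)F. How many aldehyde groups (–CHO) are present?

1

The aldehyde motif appears at heavy-atom position 10 in the SMILES.
Other groups present: 1 carboxylic acid, 1 ketone, 1 primary amine.
Aldehyde count: 1.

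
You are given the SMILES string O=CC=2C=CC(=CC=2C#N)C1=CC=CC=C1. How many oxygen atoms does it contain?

1

Scan the SMILES for O atoms (remember two-letter symbols like Cl and Br are single atoms).
Oxygen count: 1.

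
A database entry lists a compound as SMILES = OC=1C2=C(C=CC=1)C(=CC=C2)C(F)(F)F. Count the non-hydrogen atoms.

Every atom symbol written in the SMILES (organic subset) is one heavy atom; implicit H are not written.
Heavy atoms by element → C:11, F:3, O:1.
Total: 15.

15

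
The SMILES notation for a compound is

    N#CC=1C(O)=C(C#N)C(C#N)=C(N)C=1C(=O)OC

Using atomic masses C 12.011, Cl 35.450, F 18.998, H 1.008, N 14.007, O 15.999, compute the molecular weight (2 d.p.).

First, the molecular formula is C11H6N4O3 (counting implicit H from valence).
  C: 11 × 12.011 = 132.121
  H: 6 × 1.008 = 6.048
  N: 4 × 14.007 = 56.028
  O: 3 × 15.999 = 47.997
Sum: 11×12.011 + 6×1.008 + 4×14.007 + 3×15.999 = 242.194 → 242.19 g/mol.

242.19 g/mol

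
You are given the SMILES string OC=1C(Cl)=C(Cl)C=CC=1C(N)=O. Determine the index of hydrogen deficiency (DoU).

Degree of unsaturation = (number of rings) + (number of π bonds).
Ring closures in the SMILES: 1.
π bonds: 4 double bonds (each 1 DoU) → 4 DoU from unsaturation.
Total DoU = 1 + 4 = 5.

5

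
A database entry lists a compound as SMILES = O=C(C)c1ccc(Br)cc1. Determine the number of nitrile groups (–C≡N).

0

Scan the SMILES for the nitrile motif — none present.
Groups that are present: 1 ketone.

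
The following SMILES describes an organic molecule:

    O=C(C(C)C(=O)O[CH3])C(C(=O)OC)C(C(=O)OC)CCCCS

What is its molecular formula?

C15H24O7S

Walk through each heavy atom and fill implicit hydrogens from standard valence (C 4, N 3, O 2, S 2, halogen 1):
  atom 1: O, bond orders sum to 2 (valence 2) → 0 H
  atom 2: C, bond orders sum to 4 (valence 4) → 0 H
  atom 3: C, bond orders sum to 3 (valence 4) → 1 H
  atom 4: C, bond orders sum to 1 (valence 4) → 3 H
  atom 5: C, bond orders sum to 4 (valence 4) → 0 H
  atom 6: O, bond orders sum to 2 (valence 2) → 0 H
  atom 7: O, bond orders sum to 2 (valence 2) → 0 H
  atom 8: C with explicit H count 3
  atom 9: C, bond orders sum to 3 (valence 4) → 1 H
  atom 10: C, bond orders sum to 4 (valence 4) → 0 H
  atom 11: O, bond orders sum to 2 (valence 2) → 0 H
  atom 12: O, bond orders sum to 2 (valence 2) → 0 H
  atom 13: C, bond orders sum to 1 (valence 4) → 3 H
  atom 14: C, bond orders sum to 3 (valence 4) → 1 H
  atom 15: C, bond orders sum to 4 (valence 4) → 0 H
  atom 16: O, bond orders sum to 2 (valence 2) → 0 H
  atom 17: O, bond orders sum to 2 (valence 2) → 0 H
  atom 18: C, bond orders sum to 1 (valence 4) → 3 H
  atom 19: C, bond orders sum to 2 (valence 4) → 2 H
  atom 20: C, bond orders sum to 2 (valence 4) → 2 H
  atom 21: C, bond orders sum to 2 (valence 4) → 2 H
  atom 22: C, bond orders sum to 2 (valence 4) → 2 H
  atom 23: S, bond orders sum to 1 (valence 2) → 1 H
Totals → C:15, H:24, O:7, S:1.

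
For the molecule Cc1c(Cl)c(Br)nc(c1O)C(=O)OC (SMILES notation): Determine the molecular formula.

Walk through each heavy atom and fill implicit hydrogens from standard valence (C 4, N 3, O 2, S 2, halogen 1); for lowercase aromatic atoms, an aromatic c carries 1 H when it has two neighbours and 0 H with three, and aromatic n carries 0 H:
  atom 1: C, bond orders sum to 1 (valence 4) → 3 H
  atom 2: aromatic c, 3 neighbours → 0 H
  atom 3: aromatic c, 3 neighbours → 0 H
  atom 4: Cl (halogen, monovalent) → 0 H
  atom 5: aromatic c, 3 neighbours → 0 H
  atom 6: Br (halogen, monovalent) → 0 H
  atom 7: aromatic n, 2 neighbours → 0 H
  atom 8: aromatic c, 3 neighbours → 0 H
  atom 9: aromatic c, 3 neighbours → 0 H
  atom 10: O, bond orders sum to 1 (valence 2) → 1 H
  atom 11: C, bond orders sum to 4 (valence 4) → 0 H
  atom 12: O, bond orders sum to 2 (valence 2) → 0 H
  atom 13: O, bond orders sum to 2 (valence 2) → 0 H
  atom 14: C, bond orders sum to 1 (valence 4) → 3 H
Totals → C:8, H:7, Br:1, Cl:1, N:1, O:3.
In Hill order: C8H7BrClNO3.

C8H7BrClNO3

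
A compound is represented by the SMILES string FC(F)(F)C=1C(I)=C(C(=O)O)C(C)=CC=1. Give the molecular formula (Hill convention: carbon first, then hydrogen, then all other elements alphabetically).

Walk through each heavy atom and fill implicit hydrogens from standard valence (C 4, N 3, O 2, S 2, halogen 1):
  atom 1: F (halogen, monovalent) → 0 H
  atom 2: C, bond orders sum to 4 (valence 4) → 0 H
  atom 3: F (halogen, monovalent) → 0 H
  atom 4: F (halogen, monovalent) → 0 H
  atom 5: C, bond orders sum to 4 (valence 4) → 0 H
  atom 6: C, bond orders sum to 4 (valence 4) → 0 H
  atom 7: I (halogen, monovalent) → 0 H
  atom 8: C, bond orders sum to 4 (valence 4) → 0 H
  atom 9: C, bond orders sum to 4 (valence 4) → 0 H
  atom 10: O, bond orders sum to 2 (valence 2) → 0 H
  atom 11: O, bond orders sum to 1 (valence 2) → 1 H
  atom 12: C, bond orders sum to 4 (valence 4) → 0 H
  atom 13: C, bond orders sum to 1 (valence 4) → 3 H
  atom 14: C, bond orders sum to 3 (valence 4) → 1 H
  atom 15: C, bond orders sum to 3 (valence 4) → 1 H
Totals → C:9, H:6, F:3, I:1, O:2.
In Hill order: C9H6F3IO2.

C9H6F3IO2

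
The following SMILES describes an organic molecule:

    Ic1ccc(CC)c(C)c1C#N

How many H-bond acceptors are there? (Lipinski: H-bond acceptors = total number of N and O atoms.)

1

N atoms: 1; O atoms: 0.
Lipinski HBA = 1 + 0 = 1.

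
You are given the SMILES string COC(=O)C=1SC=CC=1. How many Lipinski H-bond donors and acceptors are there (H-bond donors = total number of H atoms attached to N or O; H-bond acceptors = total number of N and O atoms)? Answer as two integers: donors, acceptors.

0, 2

Donors: find every N or O and count the H atoms it carries.
  atom 2 (O): bond orders sum to 2 → 0 H
  atom 4 (O): bond orders sum to 2 → 0 H
Lipinski HBD = 0.
Acceptors: N atoms = 0, O atoms = 2 → HBA = 2.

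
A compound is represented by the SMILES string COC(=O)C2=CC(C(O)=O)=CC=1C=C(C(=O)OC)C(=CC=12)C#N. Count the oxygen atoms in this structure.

6

Scan the SMILES for O atoms (remember two-letter symbols like Cl and Br are single atoms).
Oxygen count: 6.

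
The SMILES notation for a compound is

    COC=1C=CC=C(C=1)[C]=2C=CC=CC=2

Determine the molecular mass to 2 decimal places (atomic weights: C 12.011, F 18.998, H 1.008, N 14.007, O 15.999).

First, the molecular formula is C13H12O (counting implicit H from valence).
  C: 13 × 12.011 = 156.143
  H: 12 × 1.008 = 12.096
  O: 1 × 15.999 = 15.999
Sum: 13×12.011 + 12×1.008 + 1×15.999 = 184.238 → 184.24 g/mol.

184.24 g/mol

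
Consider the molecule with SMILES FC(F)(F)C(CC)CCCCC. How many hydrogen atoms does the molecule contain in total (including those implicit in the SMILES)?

Walk through each heavy atom and fill implicit hydrogens from standard valence (C 4, N 3, O 2, S 2, halogen 1):
  atom 1: F (halogen, monovalent) → 0 H
  atom 2: C, bond orders sum to 4 (valence 4) → 0 H
  atom 3: F (halogen, monovalent) → 0 H
  atom 4: F (halogen, monovalent) → 0 H
  atom 5: C, bond orders sum to 3 (valence 4) → 1 H
  atom 6: C, bond orders sum to 2 (valence 4) → 2 H
  atom 7: C, bond orders sum to 1 (valence 4) → 3 H
  atom 8: C, bond orders sum to 2 (valence 4) → 2 H
  atom 9: C, bond orders sum to 2 (valence 4) → 2 H
  atom 10: C, bond orders sum to 2 (valence 4) → 2 H
  atom 11: C, bond orders sum to 2 (valence 4) → 2 H
  atom 12: C, bond orders sum to 1 (valence 4) → 3 H
Total hydrogens: 17.

17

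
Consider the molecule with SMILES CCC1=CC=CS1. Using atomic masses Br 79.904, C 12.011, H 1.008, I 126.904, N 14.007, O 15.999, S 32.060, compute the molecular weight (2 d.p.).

First, the molecular formula is C6H8S (counting implicit H from valence).
  C: 6 × 12.011 = 72.066
  H: 8 × 1.008 = 8.064
  S: 1 × 32.060 = 32.060
Sum: 6×12.011 + 8×1.008 + 1×32.060 = 112.190 → 112.19 g/mol.

112.19 g/mol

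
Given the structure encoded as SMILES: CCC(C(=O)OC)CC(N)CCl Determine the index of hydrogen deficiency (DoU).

Degree of unsaturation = (number of rings) + (number of π bonds).
Ring closures in the SMILES: 0.
π bonds: 1 double bond (each 1 DoU) → 1 DoU from unsaturation.
Total DoU = 0 + 1 = 1.

1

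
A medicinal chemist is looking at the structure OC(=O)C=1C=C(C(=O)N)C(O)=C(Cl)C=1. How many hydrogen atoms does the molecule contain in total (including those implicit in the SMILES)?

6

Walk through each heavy atom and fill implicit hydrogens from standard valence (C 4, N 3, O 2, S 2, halogen 1):
  atom 1: O, bond orders sum to 1 (valence 2) → 1 H
  atom 2: C, bond orders sum to 4 (valence 4) → 0 H
  atom 3: O, bond orders sum to 2 (valence 2) → 0 H
  atom 4: C, bond orders sum to 4 (valence 4) → 0 H
  atom 5: C, bond orders sum to 3 (valence 4) → 1 H
  atom 6: C, bond orders sum to 4 (valence 4) → 0 H
  atom 7: C, bond orders sum to 4 (valence 4) → 0 H
  atom 8: O, bond orders sum to 2 (valence 2) → 0 H
  atom 9: N, bond orders sum to 1 (valence 3) → 2 H
  atom 10: C, bond orders sum to 4 (valence 4) → 0 H
  atom 11: O, bond orders sum to 1 (valence 2) → 1 H
  atom 12: C, bond orders sum to 4 (valence 4) → 0 H
  atom 13: Cl (halogen, monovalent) → 0 H
  atom 14: C, bond orders sum to 3 (valence 4) → 1 H
Total hydrogens: 6.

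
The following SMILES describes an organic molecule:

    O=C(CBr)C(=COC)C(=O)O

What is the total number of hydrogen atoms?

Walk through each heavy atom and fill implicit hydrogens from standard valence (C 4, N 3, O 2, S 2, halogen 1):
  atom 1: O, bond orders sum to 2 (valence 2) → 0 H
  atom 2: C, bond orders sum to 4 (valence 4) → 0 H
  atom 3: C, bond orders sum to 2 (valence 4) → 2 H
  atom 4: Br (halogen, monovalent) → 0 H
  atom 5: C, bond orders sum to 4 (valence 4) → 0 H
  atom 6: C, bond orders sum to 3 (valence 4) → 1 H
  atom 7: O, bond orders sum to 2 (valence 2) → 0 H
  atom 8: C, bond orders sum to 1 (valence 4) → 3 H
  atom 9: C, bond orders sum to 4 (valence 4) → 0 H
  atom 10: O, bond orders sum to 2 (valence 2) → 0 H
  atom 11: O, bond orders sum to 1 (valence 2) → 1 H
Total hydrogens: 7.

7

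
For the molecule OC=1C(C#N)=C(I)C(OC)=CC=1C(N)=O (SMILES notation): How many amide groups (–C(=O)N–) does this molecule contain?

The amide motif appears at heavy-atom position 13 in the SMILES.
Other groups present: 1 ether, 1 hydroxyl, 1 nitrile.
Amide count: 1.

1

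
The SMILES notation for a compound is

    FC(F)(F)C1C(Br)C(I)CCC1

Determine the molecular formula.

C7H9BrF3I

Walk through each heavy atom and fill implicit hydrogens from standard valence (C 4, N 3, O 2, S 2, halogen 1):
  atom 1: F (halogen, monovalent) → 0 H
  atom 2: C, bond orders sum to 4 (valence 4) → 0 H
  atom 3: F (halogen, monovalent) → 0 H
  atom 4: F (halogen, monovalent) → 0 H
  atom 5: C, bond orders sum to 3 (valence 4) → 1 H
  atom 6: C, bond orders sum to 3 (valence 4) → 1 H
  atom 7: Br (halogen, monovalent) → 0 H
  atom 8: C, bond orders sum to 3 (valence 4) → 1 H
  atom 9: I (halogen, monovalent) → 0 H
  atom 10: C, bond orders sum to 2 (valence 4) → 2 H
  atom 11: C, bond orders sum to 2 (valence 4) → 2 H
  atom 12: C, bond orders sum to 2 (valence 4) → 2 H
Totals → C:7, H:9, Br:1, F:3, I:1.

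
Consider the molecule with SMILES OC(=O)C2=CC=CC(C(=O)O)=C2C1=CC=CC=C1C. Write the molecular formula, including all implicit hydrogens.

Walk through each heavy atom and fill implicit hydrogens from standard valence (C 4, N 3, O 2, S 2, halogen 1):
  atom 1: O, bond orders sum to 1 (valence 2) → 1 H
  atom 2: C, bond orders sum to 4 (valence 4) → 0 H
  atom 3: O, bond orders sum to 2 (valence 2) → 0 H
  atom 4: C, bond orders sum to 4 (valence 4) → 0 H
  atom 5: C, bond orders sum to 3 (valence 4) → 1 H
  atom 6: C, bond orders sum to 3 (valence 4) → 1 H
  atom 7: C, bond orders sum to 3 (valence 4) → 1 H
  atom 8: C, bond orders sum to 4 (valence 4) → 0 H
  atom 9: C, bond orders sum to 4 (valence 4) → 0 H
  atom 10: O, bond orders sum to 2 (valence 2) → 0 H
  atom 11: O, bond orders sum to 1 (valence 2) → 1 H
  atom 12: C, bond orders sum to 4 (valence 4) → 0 H
  atom 13: C, bond orders sum to 4 (valence 4) → 0 H
  atom 14: C, bond orders sum to 3 (valence 4) → 1 H
  atom 15: C, bond orders sum to 3 (valence 4) → 1 H
  atom 16: C, bond orders sum to 3 (valence 4) → 1 H
  atom 17: C, bond orders sum to 3 (valence 4) → 1 H
  atom 18: C, bond orders sum to 4 (valence 4) → 0 H
  atom 19: C, bond orders sum to 1 (valence 4) → 3 H
Totals → C:15, H:12, O:4.

C15H12O4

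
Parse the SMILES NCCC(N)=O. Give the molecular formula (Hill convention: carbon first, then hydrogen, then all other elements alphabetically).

C3H8N2O

Walk through each heavy atom and fill implicit hydrogens from standard valence (C 4, N 3, O 2, S 2, halogen 1):
  atom 1: N, bond orders sum to 1 (valence 3) → 2 H
  atom 2: C, bond orders sum to 2 (valence 4) → 2 H
  atom 3: C, bond orders sum to 2 (valence 4) → 2 H
  atom 4: C, bond orders sum to 4 (valence 4) → 0 H
  atom 5: N, bond orders sum to 1 (valence 3) → 2 H
  atom 6: O, bond orders sum to 2 (valence 2) → 0 H
Totals → C:3, H:8, N:2, O:1.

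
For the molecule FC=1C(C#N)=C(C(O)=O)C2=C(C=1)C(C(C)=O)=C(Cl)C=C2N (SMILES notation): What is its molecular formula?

C14H8ClFN2O3

Walk through each heavy atom and fill implicit hydrogens from standard valence (C 4, N 3, O 2, S 2, halogen 1):
  atom 1: F (halogen, monovalent) → 0 H
  atom 2: C, bond orders sum to 4 (valence 4) → 0 H
  atom 3: C, bond orders sum to 4 (valence 4) → 0 H
  atom 4: C, bond orders sum to 4 (valence 4) → 0 H
  atom 5: N, bond orders sum to 3 (valence 3) → 0 H
  atom 6: C, bond orders sum to 4 (valence 4) → 0 H
  atom 7: C, bond orders sum to 4 (valence 4) → 0 H
  atom 8: O, bond orders sum to 1 (valence 2) → 1 H
  atom 9: O, bond orders sum to 2 (valence 2) → 0 H
  atom 10: C, bond orders sum to 4 (valence 4) → 0 H
  atom 11: C, bond orders sum to 4 (valence 4) → 0 H
  atom 12: C, bond orders sum to 3 (valence 4) → 1 H
  atom 13: C, bond orders sum to 4 (valence 4) → 0 H
  atom 14: C, bond orders sum to 4 (valence 4) → 0 H
  atom 15: C, bond orders sum to 1 (valence 4) → 3 H
  atom 16: O, bond orders sum to 2 (valence 2) → 0 H
  atom 17: C, bond orders sum to 4 (valence 4) → 0 H
  atom 18: Cl (halogen, monovalent) → 0 H
  atom 19: C, bond orders sum to 3 (valence 4) → 1 H
  atom 20: C, bond orders sum to 4 (valence 4) → 0 H
  atom 21: N, bond orders sum to 1 (valence 3) → 2 H
Totals → C:14, H:8, Cl:1, F:1, N:2, O:3.
In Hill order: C14H8ClFN2O3.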